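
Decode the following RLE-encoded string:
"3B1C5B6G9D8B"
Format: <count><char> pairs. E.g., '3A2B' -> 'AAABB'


Expanding each <count><char> pair:
  3B -> 'BBB'
  1C -> 'C'
  5B -> 'BBBBB'
  6G -> 'GGGGGG'
  9D -> 'DDDDDDDDD'
  8B -> 'BBBBBBBB'

Decoded = BBBCBBBBBGGGGGGDDDDDDDDDBBBBBBBB


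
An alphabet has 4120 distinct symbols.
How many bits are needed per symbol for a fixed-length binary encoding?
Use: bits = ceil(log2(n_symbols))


log2(4120) = 12.0084
Bracket: 2^12 = 4096 < 4120 <= 2^13 = 8192
So ceil(log2(4120)) = 13

bits = ceil(log2(4120)) = ceil(12.0084) = 13 bits


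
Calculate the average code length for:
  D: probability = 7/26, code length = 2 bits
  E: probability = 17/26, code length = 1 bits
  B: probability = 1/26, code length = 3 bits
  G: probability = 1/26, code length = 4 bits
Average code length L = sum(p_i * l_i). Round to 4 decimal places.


Weighted contributions p_i * l_i:
  D: (7/26) * 2 = 14/26
  E: (17/26) * 1 = 17/26
  B: (1/26) * 3 = 3/26
  G: (1/26) * 4 = 4/26
Sum = (14 + 17 + 3 + 4)/26 = 38/26

L = 38/26 = 1.4615 bits/symbol


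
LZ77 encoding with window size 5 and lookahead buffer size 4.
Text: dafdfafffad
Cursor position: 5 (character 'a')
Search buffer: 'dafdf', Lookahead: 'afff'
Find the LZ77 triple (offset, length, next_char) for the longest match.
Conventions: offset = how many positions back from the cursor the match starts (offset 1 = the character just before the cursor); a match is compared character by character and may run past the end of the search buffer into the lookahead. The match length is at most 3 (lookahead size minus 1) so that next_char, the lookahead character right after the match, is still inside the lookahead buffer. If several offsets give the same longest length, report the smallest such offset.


Try each offset into the search buffer:
  offset=1 (pos 4, char 'f'): match length 0
  offset=2 (pos 3, char 'd'): match length 0
  offset=3 (pos 2, char 'f'): match length 0
  offset=4 (pos 1, char 'a'): match length 2
  offset=5 (pos 0, char 'd'): match length 0
Longest match has length 2 at offset 4.
next_char = character at position 5 + 2 = 7 -> 'f'

Best match: offset=4, length=2 (matching 'af' starting at position 1)
LZ77 triple: (4, 2, 'f')


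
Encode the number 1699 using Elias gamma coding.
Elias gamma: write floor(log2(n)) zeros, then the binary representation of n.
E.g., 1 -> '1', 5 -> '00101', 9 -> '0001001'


num_bits = floor(log2(1699)) + 1 = 11
leading_zeros = num_bits - 1 = 10
binary(1699) = 11010100011

Elias gamma(1699) = '0000000000' + '11010100011' = 000000000011010100011 (21 bits)


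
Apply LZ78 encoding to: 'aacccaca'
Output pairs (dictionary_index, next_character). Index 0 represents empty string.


LZ78 encoding steps:
Dictionary: {0: ''}
Step 1: w='' (idx 0), next='a' -> output (0, 'a'), add 'a' as idx 1
Step 2: w='a' (idx 1), next='c' -> output (1, 'c'), add 'ac' as idx 2
Step 3: w='' (idx 0), next='c' -> output (0, 'c'), add 'c' as idx 3
Step 4: w='c' (idx 3), next='a' -> output (3, 'a'), add 'ca' as idx 4
Step 5: w='ca' (idx 4), end of input -> output (4, '')


Encoded: [(0, 'a'), (1, 'c'), (0, 'c'), (3, 'a'), (4, '')]


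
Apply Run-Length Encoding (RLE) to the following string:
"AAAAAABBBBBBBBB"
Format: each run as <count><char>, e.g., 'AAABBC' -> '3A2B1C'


Scanning runs left to right:
  i=0: run of 'A' x 6 -> '6A'
  i=6: run of 'B' x 9 -> '9B'

RLE = 6A9B


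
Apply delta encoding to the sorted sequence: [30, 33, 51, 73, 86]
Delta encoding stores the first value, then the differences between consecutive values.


First value: 30
Deltas:
  33 - 30 = 3
  51 - 33 = 18
  73 - 51 = 22
  86 - 73 = 13


Delta encoded: [30, 3, 18, 22, 13]


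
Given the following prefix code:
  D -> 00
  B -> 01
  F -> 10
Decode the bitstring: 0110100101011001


Decoding step by step:
Bits 01 -> B
Bits 10 -> F
Bits 10 -> F
Bits 01 -> B
Bits 01 -> B
Bits 01 -> B
Bits 10 -> F
Bits 01 -> B


Decoded message: BFFBBBFB


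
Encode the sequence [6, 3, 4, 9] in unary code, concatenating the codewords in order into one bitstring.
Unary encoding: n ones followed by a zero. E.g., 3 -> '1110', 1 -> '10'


Encode each number as n ones followed by a terminating 0:
  6 -> 1111110 (7 bits)
  3 -> 1110 (4 bits)
  4 -> 11110 (5 bits)
  9 -> 1111111110 (10 bits)
Total length = 7 + 4 + 5 + 10 = 26 bits.

Unary([6, 3, 4, 9]) = 11111101110111101111111110 (26 bits)


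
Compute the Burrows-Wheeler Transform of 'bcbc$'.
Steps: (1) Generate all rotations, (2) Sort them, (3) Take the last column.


Rotations (sorted):
  0: $bcbc -> last char: c
  1: bc$bc -> last char: c
  2: bcbc$ -> last char: $
  3: c$bcb -> last char: b
  4: cbc$b -> last char: b


BWT = cc$bb


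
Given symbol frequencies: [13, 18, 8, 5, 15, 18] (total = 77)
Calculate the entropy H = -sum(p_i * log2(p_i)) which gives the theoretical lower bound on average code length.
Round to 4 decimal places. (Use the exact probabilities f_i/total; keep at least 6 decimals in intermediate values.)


Per-symbol terms -p_i * log2(p_i) with p_i = f_i/77:
  p = 13/77 = 0.168831: log2(p) = -2.566347, -p*log2(p) = 0.433279
  p = 18/77 = 0.233766: log2(p) = -2.096862, -p*log2(p) = 0.490175
  p = 8/77 = 0.103896: log2(p) = -3.266787, -p*log2(p) = 0.339406
  p = 5/77 = 0.064935: log2(p) = -3.944858, -p*log2(p) = 0.256160
  p = 15/77 = 0.194805: log2(p) = -2.359896, -p*log2(p) = 0.459720
  p = 18/77 = 0.233766: log2(p) = -2.096862, -p*log2(p) = 0.490175
H = 0.433279 + 0.490175 + 0.339406 + 0.256160 + 0.459720 + 0.490175 = 2.468915

H = 2.4689 bits/symbol


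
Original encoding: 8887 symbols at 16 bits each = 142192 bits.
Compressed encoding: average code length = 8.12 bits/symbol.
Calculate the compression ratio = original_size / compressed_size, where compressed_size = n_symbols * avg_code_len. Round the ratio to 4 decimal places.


original_size = n_symbols * orig_bits = 8887 * 16 = 142192 bits
compressed_size = n_symbols * avg_code_len = 8887 * 8.12 = 72162.44 bits
ratio = original_size / compressed_size = 142192 / 72162.44 = 1.9704

Compression ratio = 1.9704


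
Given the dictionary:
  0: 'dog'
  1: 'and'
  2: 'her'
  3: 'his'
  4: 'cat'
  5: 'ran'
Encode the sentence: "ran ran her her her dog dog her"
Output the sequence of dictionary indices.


Look up each word in the dictionary:
  'ran' -> 5
  'ran' -> 5
  'her' -> 2
  'her' -> 2
  'her' -> 2
  'dog' -> 0
  'dog' -> 0
  'her' -> 2

Encoded: [5, 5, 2, 2, 2, 0, 0, 2]


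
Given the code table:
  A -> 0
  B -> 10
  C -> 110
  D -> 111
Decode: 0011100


Decoding:
0 -> A
0 -> A
111 -> D
0 -> A
0 -> A


Result: AADAA


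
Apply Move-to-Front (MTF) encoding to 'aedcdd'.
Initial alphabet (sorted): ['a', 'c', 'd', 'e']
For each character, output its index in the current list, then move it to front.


MTF encoding:
'a': index 0 in ['a', 'c', 'd', 'e'] -> ['a', 'c', 'd', 'e']
'e': index 3 in ['a', 'c', 'd', 'e'] -> ['e', 'a', 'c', 'd']
'd': index 3 in ['e', 'a', 'c', 'd'] -> ['d', 'e', 'a', 'c']
'c': index 3 in ['d', 'e', 'a', 'c'] -> ['c', 'd', 'e', 'a']
'd': index 1 in ['c', 'd', 'e', 'a'] -> ['d', 'c', 'e', 'a']
'd': index 0 in ['d', 'c', 'e', 'a'] -> ['d', 'c', 'e', 'a']


Output: [0, 3, 3, 3, 1, 0]


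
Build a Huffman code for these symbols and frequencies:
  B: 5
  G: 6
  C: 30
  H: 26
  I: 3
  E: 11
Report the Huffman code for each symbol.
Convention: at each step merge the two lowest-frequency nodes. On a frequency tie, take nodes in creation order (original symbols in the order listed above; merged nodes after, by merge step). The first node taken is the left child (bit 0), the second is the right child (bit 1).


Huffman tree construction:
Step 1: Merge I(3) + B(5) = 8
Step 2: Merge G(6) + (I+B)(8) = 14
Step 3: Merge E(11) + (G+(I+B))(14) = 25
Step 4: Merge (E+(G+(I+B)))(25) + H(26) = 51
Step 5: Merge C(30) + ((E+(G+(I+B)))+H)(51) = 81
Read each symbol's code off the tree from the root (left child = 0, right child = 1).

Codes:
  B: 10111 (length 5)
  G: 1010 (length 4)
  C: 0 (length 1)
  H: 11 (length 2)
  I: 10110 (length 5)
  E: 100 (length 3)
Average code length: 179/81 = 2.2099 bits/symbol


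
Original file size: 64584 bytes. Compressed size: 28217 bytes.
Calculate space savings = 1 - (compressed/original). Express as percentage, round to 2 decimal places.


ratio = compressed/original = 28217/64584 = 0.436904
savings = 1 - ratio = 1 - 0.436904 = 0.563096
as a percentage: 0.563096 * 100 = 56.31%

Space savings = 1 - 28217/64584 = 56.31%


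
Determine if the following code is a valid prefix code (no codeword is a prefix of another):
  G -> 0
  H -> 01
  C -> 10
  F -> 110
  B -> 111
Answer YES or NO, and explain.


Checking each pair (does one codeword prefix another?):
  G='0' vs H='01': prefix -- VIOLATION

NO -- this is NOT a valid prefix code. G (0) is a prefix of H (01).


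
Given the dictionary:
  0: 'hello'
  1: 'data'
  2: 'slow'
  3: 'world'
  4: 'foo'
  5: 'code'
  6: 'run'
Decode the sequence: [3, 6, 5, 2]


Look up each index in the dictionary:
  3 -> 'world'
  6 -> 'run'
  5 -> 'code'
  2 -> 'slow'

Decoded: "world run code slow"


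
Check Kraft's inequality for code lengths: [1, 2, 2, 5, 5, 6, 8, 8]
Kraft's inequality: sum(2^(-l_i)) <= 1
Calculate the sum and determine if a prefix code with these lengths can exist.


Sum = 2^(-1) + 2^(-2) + 2^(-2) + 2^(-5) + 2^(-5) + 2^(-6) + 2^(-8) + 2^(-8)
    = 0.5 + 0.25 + 0.25 + 0.03125 + 0.03125 + 0.015625 + 0.00390625 + 0.00390625
    = 278/256 = 1.0859375
Since 1.0859375 > 1, Kraft's inequality is NOT satisfied.
A prefix code with these lengths CANNOT exist.

Kraft sum = 1.0859375. Not satisfied.


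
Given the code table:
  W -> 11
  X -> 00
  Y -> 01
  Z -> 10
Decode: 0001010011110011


Decoding:
00 -> X
01 -> Y
01 -> Y
00 -> X
11 -> W
11 -> W
00 -> X
11 -> W


Result: XYYXWWXW


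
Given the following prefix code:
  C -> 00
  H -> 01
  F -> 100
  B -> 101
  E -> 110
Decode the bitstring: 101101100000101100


Decoding step by step:
Bits 101 -> B
Bits 101 -> B
Bits 100 -> F
Bits 00 -> C
Bits 01 -> H
Bits 01 -> H
Bits 100 -> F


Decoded message: BBFCHHF


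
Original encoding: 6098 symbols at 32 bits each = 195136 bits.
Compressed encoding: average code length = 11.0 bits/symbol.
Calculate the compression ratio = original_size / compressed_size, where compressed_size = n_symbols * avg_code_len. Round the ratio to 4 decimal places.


original_size = n_symbols * orig_bits = 6098 * 32 = 195136 bits
compressed_size = n_symbols * avg_code_len = 6098 * 11.0 = 67078.0 bits
ratio = original_size / compressed_size = 195136 / 67078.0 = 2.9091

Compression ratio = 2.9091


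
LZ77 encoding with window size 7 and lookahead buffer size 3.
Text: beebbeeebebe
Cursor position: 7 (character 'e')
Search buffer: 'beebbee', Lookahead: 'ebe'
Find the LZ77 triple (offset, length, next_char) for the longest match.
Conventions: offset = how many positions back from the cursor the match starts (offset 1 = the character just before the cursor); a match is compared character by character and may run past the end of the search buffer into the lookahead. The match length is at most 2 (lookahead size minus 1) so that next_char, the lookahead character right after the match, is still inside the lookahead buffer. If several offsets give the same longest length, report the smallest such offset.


Try each offset into the search buffer:
  offset=1 (pos 6, char 'e'): match length 1
  offset=2 (pos 5, char 'e'): match length 1
  offset=3 (pos 4, char 'b'): match length 0
  offset=4 (pos 3, char 'b'): match length 0
  offset=5 (pos 2, char 'e'): match length 2
  offset=6 (pos 1, char 'e'): match length 1
  offset=7 (pos 0, char 'b'): match length 0
Longest match has length 2 at offset 5.
next_char = character at position 7 + 2 = 9 -> 'e'

Best match: offset=5, length=2 (matching 'eb' starting at position 2)
LZ77 triple: (5, 2, 'e')


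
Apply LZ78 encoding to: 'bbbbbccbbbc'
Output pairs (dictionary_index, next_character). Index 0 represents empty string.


LZ78 encoding steps:
Dictionary: {0: ''}
Step 1: w='' (idx 0), next='b' -> output (0, 'b'), add 'b' as idx 1
Step 2: w='b' (idx 1), next='b' -> output (1, 'b'), add 'bb' as idx 2
Step 3: w='bb' (idx 2), next='c' -> output (2, 'c'), add 'bbc' as idx 3
Step 4: w='' (idx 0), next='c' -> output (0, 'c'), add 'c' as idx 4
Step 5: w='bb' (idx 2), next='b' -> output (2, 'b'), add 'bbb' as idx 5
Step 6: w='c' (idx 4), end of input -> output (4, '')


Encoded: [(0, 'b'), (1, 'b'), (2, 'c'), (0, 'c'), (2, 'b'), (4, '')]


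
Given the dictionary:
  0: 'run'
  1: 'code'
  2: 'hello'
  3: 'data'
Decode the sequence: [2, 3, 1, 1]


Look up each index in the dictionary:
  2 -> 'hello'
  3 -> 'data'
  1 -> 'code'
  1 -> 'code'

Decoded: "hello data code code"


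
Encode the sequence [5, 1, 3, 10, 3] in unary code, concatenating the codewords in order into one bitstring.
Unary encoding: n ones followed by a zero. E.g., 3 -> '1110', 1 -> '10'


Encode each number as n ones followed by a terminating 0:
  5 -> 111110 (6 bits)
  1 -> 10 (2 bits)
  3 -> 1110 (4 bits)
  10 -> 11111111110 (11 bits)
  3 -> 1110 (4 bits)
Total length = 6 + 2 + 4 + 11 + 4 = 27 bits.

Unary([5, 1, 3, 10, 3]) = 111110101110111111111101110 (27 bits)


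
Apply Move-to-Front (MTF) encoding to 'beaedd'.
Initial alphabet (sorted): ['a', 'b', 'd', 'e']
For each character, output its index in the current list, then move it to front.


MTF encoding:
'b': index 1 in ['a', 'b', 'd', 'e'] -> ['b', 'a', 'd', 'e']
'e': index 3 in ['b', 'a', 'd', 'e'] -> ['e', 'b', 'a', 'd']
'a': index 2 in ['e', 'b', 'a', 'd'] -> ['a', 'e', 'b', 'd']
'e': index 1 in ['a', 'e', 'b', 'd'] -> ['e', 'a', 'b', 'd']
'd': index 3 in ['e', 'a', 'b', 'd'] -> ['d', 'e', 'a', 'b']
'd': index 0 in ['d', 'e', 'a', 'b'] -> ['d', 'e', 'a', 'b']


Output: [1, 3, 2, 1, 3, 0]


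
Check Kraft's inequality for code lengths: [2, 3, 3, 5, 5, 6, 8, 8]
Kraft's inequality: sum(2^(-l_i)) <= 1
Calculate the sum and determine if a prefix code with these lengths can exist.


Sum = 2^(-2) + 2^(-3) + 2^(-3) + 2^(-5) + 2^(-5) + 2^(-6) + 2^(-8) + 2^(-8)
    = 0.25 + 0.125 + 0.125 + 0.03125 + 0.03125 + 0.015625 + 0.00390625 + 0.00390625
    = 150/256 = 0.5859375
Since 0.5859375 <= 1, Kraft's inequality IS satisfied.
A prefix code with these lengths CAN exist.

Kraft sum = 0.5859375. Satisfied.


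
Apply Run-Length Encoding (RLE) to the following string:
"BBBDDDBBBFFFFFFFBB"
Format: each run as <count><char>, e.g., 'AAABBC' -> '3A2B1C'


Scanning runs left to right:
  i=0: run of 'B' x 3 -> '3B'
  i=3: run of 'D' x 3 -> '3D'
  i=6: run of 'B' x 3 -> '3B'
  i=9: run of 'F' x 7 -> '7F'
  i=16: run of 'B' x 2 -> '2B'

RLE = 3B3D3B7F2B


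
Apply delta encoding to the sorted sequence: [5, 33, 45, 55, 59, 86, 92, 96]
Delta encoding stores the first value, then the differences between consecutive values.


First value: 5
Deltas:
  33 - 5 = 28
  45 - 33 = 12
  55 - 45 = 10
  59 - 55 = 4
  86 - 59 = 27
  92 - 86 = 6
  96 - 92 = 4


Delta encoded: [5, 28, 12, 10, 4, 27, 6, 4]


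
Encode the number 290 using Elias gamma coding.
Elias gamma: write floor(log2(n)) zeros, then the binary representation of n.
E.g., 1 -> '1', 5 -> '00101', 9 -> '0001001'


num_bits = floor(log2(290)) + 1 = 9
leading_zeros = num_bits - 1 = 8
binary(290) = 100100010

Elias gamma(290) = '00000000' + '100100010' = 00000000100100010 (17 bits)


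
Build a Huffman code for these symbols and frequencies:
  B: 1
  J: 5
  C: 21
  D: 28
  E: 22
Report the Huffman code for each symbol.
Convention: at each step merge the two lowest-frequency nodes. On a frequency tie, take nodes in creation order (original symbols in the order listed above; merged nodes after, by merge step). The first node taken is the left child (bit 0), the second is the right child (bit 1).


Huffman tree construction:
Step 1: Merge B(1) + J(5) = 6
Step 2: Merge (B+J)(6) + C(21) = 27
Step 3: Merge E(22) + ((B+J)+C)(27) = 49
Step 4: Merge D(28) + (E+((B+J)+C))(49) = 77
Read each symbol's code off the tree from the root (left child = 0, right child = 1).

Codes:
  B: 1100 (length 4)
  J: 1101 (length 4)
  C: 111 (length 3)
  D: 0 (length 1)
  E: 10 (length 2)
Average code length: 159/77 = 2.0649 bits/symbol


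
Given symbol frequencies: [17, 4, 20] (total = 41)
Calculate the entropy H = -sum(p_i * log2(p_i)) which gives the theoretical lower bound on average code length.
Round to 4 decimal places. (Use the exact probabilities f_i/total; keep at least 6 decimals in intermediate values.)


Per-symbol terms -p_i * log2(p_i) with p_i = f_i/41:
  p = 17/41 = 0.414634: log2(p) = -1.270089, -p*log2(p) = 0.526622
  p = 4/41 = 0.097561: log2(p) = -3.357552, -p*log2(p) = 0.327566
  p = 20/41 = 0.487805: log2(p) = -1.035624, -p*log2(p) = 0.505182
H = 0.526622 + 0.327566 + 0.505182 = 1.359370

H = 1.3594 bits/symbol


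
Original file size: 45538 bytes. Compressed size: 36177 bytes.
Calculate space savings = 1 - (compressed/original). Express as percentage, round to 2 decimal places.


ratio = compressed/original = 36177/45538 = 0.794435
savings = 1 - ratio = 1 - 0.794435 = 0.205565
as a percentage: 0.205565 * 100 = 20.56%

Space savings = 1 - 36177/45538 = 20.56%


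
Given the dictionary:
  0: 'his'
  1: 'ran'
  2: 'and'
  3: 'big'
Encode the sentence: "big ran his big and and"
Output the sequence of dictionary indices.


Look up each word in the dictionary:
  'big' -> 3
  'ran' -> 1
  'his' -> 0
  'big' -> 3
  'and' -> 2
  'and' -> 2

Encoded: [3, 1, 0, 3, 2, 2]


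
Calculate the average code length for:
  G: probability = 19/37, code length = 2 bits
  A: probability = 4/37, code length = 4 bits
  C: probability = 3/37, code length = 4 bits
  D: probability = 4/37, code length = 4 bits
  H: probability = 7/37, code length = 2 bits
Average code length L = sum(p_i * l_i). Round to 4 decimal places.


Weighted contributions p_i * l_i:
  G: (19/37) * 2 = 38/37
  A: (4/37) * 4 = 16/37
  C: (3/37) * 4 = 12/37
  D: (4/37) * 4 = 16/37
  H: (7/37) * 2 = 14/37
Sum = (38 + 16 + 12 + 16 + 14)/37 = 96/37

L = 96/37 = 2.5946 bits/symbol


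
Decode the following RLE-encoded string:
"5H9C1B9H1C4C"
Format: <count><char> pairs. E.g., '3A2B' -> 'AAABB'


Expanding each <count><char> pair:
  5H -> 'HHHHH'
  9C -> 'CCCCCCCCC'
  1B -> 'B'
  9H -> 'HHHHHHHHH'
  1C -> 'C'
  4C -> 'CCCC'

Decoded = HHHHHCCCCCCCCCBHHHHHHHHHCCCCC


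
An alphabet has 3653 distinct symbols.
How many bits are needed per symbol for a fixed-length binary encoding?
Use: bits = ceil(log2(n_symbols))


log2(3653) = 11.8349
Bracket: 2^11 = 2048 < 3653 <= 2^12 = 4096
So ceil(log2(3653)) = 12

bits = ceil(log2(3653)) = ceil(11.8349) = 12 bits


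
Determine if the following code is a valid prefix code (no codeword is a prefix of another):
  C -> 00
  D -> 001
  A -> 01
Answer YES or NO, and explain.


Checking each pair (does one codeword prefix another?):
  C='00' vs D='001': prefix -- VIOLATION

NO -- this is NOT a valid prefix code. C (00) is a prefix of D (001).


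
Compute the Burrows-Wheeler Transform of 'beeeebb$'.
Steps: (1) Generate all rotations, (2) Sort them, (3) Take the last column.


Rotations (sorted):
  0: $beeeebb -> last char: b
  1: b$beeeeb -> last char: b
  2: bb$beeee -> last char: e
  3: beeeebb$ -> last char: $
  4: ebb$beee -> last char: e
  5: eebb$bee -> last char: e
  6: eeebb$be -> last char: e
  7: eeeebb$b -> last char: b


BWT = bbe$eeeb


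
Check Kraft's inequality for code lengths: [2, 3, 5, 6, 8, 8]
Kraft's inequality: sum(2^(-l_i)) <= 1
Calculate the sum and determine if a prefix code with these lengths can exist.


Sum = 2^(-2) + 2^(-3) + 2^(-5) + 2^(-6) + 2^(-8) + 2^(-8)
    = 0.25 + 0.125 + 0.03125 + 0.015625 + 0.00390625 + 0.00390625
    = 110/256 = 0.4296875
Since 0.4296875 <= 1, Kraft's inequality IS satisfied.
A prefix code with these lengths CAN exist.

Kraft sum = 0.4296875. Satisfied.


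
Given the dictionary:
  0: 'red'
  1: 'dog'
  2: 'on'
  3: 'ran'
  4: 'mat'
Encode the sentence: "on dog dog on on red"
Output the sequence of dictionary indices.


Look up each word in the dictionary:
  'on' -> 2
  'dog' -> 1
  'dog' -> 1
  'on' -> 2
  'on' -> 2
  'red' -> 0

Encoded: [2, 1, 1, 2, 2, 0]


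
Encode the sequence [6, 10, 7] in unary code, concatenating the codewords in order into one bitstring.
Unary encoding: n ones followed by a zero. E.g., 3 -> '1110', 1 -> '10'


Encode each number as n ones followed by a terminating 0:
  6 -> 1111110 (7 bits)
  10 -> 11111111110 (11 bits)
  7 -> 11111110 (8 bits)
Total length = 7 + 11 + 8 = 26 bits.

Unary([6, 10, 7]) = 11111101111111111011111110 (26 bits)


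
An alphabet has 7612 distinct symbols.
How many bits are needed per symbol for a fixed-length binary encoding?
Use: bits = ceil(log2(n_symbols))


log2(7612) = 12.8941
Bracket: 2^12 = 4096 < 7612 <= 2^13 = 8192
So ceil(log2(7612)) = 13

bits = ceil(log2(7612)) = ceil(12.8941) = 13 bits


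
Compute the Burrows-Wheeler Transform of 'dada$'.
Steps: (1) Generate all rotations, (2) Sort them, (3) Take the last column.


Rotations (sorted):
  0: $dada -> last char: a
  1: a$dad -> last char: d
  2: ada$d -> last char: d
  3: da$da -> last char: a
  4: dada$ -> last char: $


BWT = adda$


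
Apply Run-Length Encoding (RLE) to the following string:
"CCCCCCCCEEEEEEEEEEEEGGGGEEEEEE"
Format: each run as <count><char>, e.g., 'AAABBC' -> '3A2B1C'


Scanning runs left to right:
  i=0: run of 'C' x 8 -> '8C'
  i=8: run of 'E' x 12 -> '12E'
  i=20: run of 'G' x 4 -> '4G'
  i=24: run of 'E' x 6 -> '6E'

RLE = 8C12E4G6E


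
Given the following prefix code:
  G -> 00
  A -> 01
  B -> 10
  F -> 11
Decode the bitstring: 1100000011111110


Decoding step by step:
Bits 11 -> F
Bits 00 -> G
Bits 00 -> G
Bits 00 -> G
Bits 11 -> F
Bits 11 -> F
Bits 11 -> F
Bits 10 -> B


Decoded message: FGGGFFFB


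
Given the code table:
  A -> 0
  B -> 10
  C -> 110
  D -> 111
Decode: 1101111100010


Decoding:
110 -> C
111 -> D
110 -> C
0 -> A
0 -> A
10 -> B


Result: CDCAAB


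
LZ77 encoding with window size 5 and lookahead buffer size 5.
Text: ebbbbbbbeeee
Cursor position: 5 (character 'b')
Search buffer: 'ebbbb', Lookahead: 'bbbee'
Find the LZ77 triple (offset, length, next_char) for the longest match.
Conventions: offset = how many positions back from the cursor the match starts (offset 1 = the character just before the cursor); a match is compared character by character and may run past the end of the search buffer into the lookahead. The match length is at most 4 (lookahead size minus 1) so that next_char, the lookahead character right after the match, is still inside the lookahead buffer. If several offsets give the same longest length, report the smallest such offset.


Try each offset into the search buffer:
  offset=1 (pos 4, char 'b'): match length 3
  offset=2 (pos 3, char 'b'): match length 3
  offset=3 (pos 2, char 'b'): match length 3
  offset=4 (pos 1, char 'b'): match length 3
  offset=5 (pos 0, char 'e'): match length 0
Longest match has length 3, found at offsets 1, 2, 3, 4; take the smallest, offset 1.
next_char = character at position 5 + 3 = 8 -> 'e'

Best match: offset=1, length=3 (matching 'bbb' starting at position 4)
LZ77 triple: (1, 3, 'e')


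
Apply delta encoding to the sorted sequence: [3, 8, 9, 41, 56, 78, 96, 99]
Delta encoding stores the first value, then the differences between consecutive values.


First value: 3
Deltas:
  8 - 3 = 5
  9 - 8 = 1
  41 - 9 = 32
  56 - 41 = 15
  78 - 56 = 22
  96 - 78 = 18
  99 - 96 = 3


Delta encoded: [3, 5, 1, 32, 15, 22, 18, 3]


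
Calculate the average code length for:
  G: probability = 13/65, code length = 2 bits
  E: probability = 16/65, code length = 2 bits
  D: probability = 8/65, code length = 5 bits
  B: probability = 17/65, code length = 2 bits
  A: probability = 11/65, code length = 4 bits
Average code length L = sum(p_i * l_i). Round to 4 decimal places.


Weighted contributions p_i * l_i:
  G: (13/65) * 2 = 26/65
  E: (16/65) * 2 = 32/65
  D: (8/65) * 5 = 40/65
  B: (17/65) * 2 = 34/65
  A: (11/65) * 4 = 44/65
Sum = (26 + 32 + 40 + 34 + 44)/65 = 176/65

L = 176/65 = 2.7077 bits/symbol


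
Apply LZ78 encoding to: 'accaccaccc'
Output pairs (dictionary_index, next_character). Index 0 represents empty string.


LZ78 encoding steps:
Dictionary: {0: ''}
Step 1: w='' (idx 0), next='a' -> output (0, 'a'), add 'a' as idx 1
Step 2: w='' (idx 0), next='c' -> output (0, 'c'), add 'c' as idx 2
Step 3: w='c' (idx 2), next='a' -> output (2, 'a'), add 'ca' as idx 3
Step 4: w='c' (idx 2), next='c' -> output (2, 'c'), add 'cc' as idx 4
Step 5: w='a' (idx 1), next='c' -> output (1, 'c'), add 'ac' as idx 5
Step 6: w='cc' (idx 4), end of input -> output (4, '')


Encoded: [(0, 'a'), (0, 'c'), (2, 'a'), (2, 'c'), (1, 'c'), (4, '')]


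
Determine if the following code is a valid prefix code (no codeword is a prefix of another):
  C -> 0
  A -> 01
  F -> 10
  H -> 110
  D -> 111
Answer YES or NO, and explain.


Checking each pair (does one codeword prefix another?):
  C='0' vs A='01': prefix -- VIOLATION

NO -- this is NOT a valid prefix code. C (0) is a prefix of A (01).


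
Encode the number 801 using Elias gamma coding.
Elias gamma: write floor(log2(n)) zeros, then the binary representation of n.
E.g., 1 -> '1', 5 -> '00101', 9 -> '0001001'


num_bits = floor(log2(801)) + 1 = 10
leading_zeros = num_bits - 1 = 9
binary(801) = 1100100001

Elias gamma(801) = '000000000' + '1100100001' = 0000000001100100001 (19 bits)


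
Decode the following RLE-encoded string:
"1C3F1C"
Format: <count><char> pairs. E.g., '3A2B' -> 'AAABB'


Expanding each <count><char> pair:
  1C -> 'C'
  3F -> 'FFF'
  1C -> 'C'

Decoded = CFFFC


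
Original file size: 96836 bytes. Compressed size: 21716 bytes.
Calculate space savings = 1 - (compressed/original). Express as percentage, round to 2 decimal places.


ratio = compressed/original = 21716/96836 = 0.224255
savings = 1 - ratio = 1 - 0.224255 = 0.775745
as a percentage: 0.775745 * 100 = 77.57%

Space savings = 1 - 21716/96836 = 77.57%


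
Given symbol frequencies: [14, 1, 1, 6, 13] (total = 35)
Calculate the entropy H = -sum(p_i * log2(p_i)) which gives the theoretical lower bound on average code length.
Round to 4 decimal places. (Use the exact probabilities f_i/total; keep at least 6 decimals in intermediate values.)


Per-symbol terms -p_i * log2(p_i) with p_i = f_i/35:
  p = 14/35 = 0.400000: log2(p) = -1.321928, -p*log2(p) = 0.528771
  p = 1/35 = 0.028571: log2(p) = -5.129283, -p*log2(p) = 0.146551
  p = 1/35 = 0.028571: log2(p) = -5.129283, -p*log2(p) = 0.146551
  p = 6/35 = 0.171429: log2(p) = -2.544321, -p*log2(p) = 0.436169
  p = 13/35 = 0.371429: log2(p) = -1.428843, -p*log2(p) = 0.530713
H = 0.528771 + 0.146551 + 0.146551 + 0.436169 + 0.530713 = 1.788755

H = 1.7888 bits/symbol


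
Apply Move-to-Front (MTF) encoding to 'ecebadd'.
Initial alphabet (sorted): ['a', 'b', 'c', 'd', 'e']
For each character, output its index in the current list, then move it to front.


MTF encoding:
'e': index 4 in ['a', 'b', 'c', 'd', 'e'] -> ['e', 'a', 'b', 'c', 'd']
'c': index 3 in ['e', 'a', 'b', 'c', 'd'] -> ['c', 'e', 'a', 'b', 'd']
'e': index 1 in ['c', 'e', 'a', 'b', 'd'] -> ['e', 'c', 'a', 'b', 'd']
'b': index 3 in ['e', 'c', 'a', 'b', 'd'] -> ['b', 'e', 'c', 'a', 'd']
'a': index 3 in ['b', 'e', 'c', 'a', 'd'] -> ['a', 'b', 'e', 'c', 'd']
'd': index 4 in ['a', 'b', 'e', 'c', 'd'] -> ['d', 'a', 'b', 'e', 'c']
'd': index 0 in ['d', 'a', 'b', 'e', 'c'] -> ['d', 'a', 'b', 'e', 'c']


Output: [4, 3, 1, 3, 3, 4, 0]


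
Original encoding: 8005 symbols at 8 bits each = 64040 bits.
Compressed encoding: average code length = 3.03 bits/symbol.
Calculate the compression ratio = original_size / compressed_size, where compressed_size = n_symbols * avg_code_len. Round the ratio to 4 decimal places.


original_size = n_symbols * orig_bits = 8005 * 8 = 64040 bits
compressed_size = n_symbols * avg_code_len = 8005 * 3.03 = 24255.15 bits
ratio = original_size / compressed_size = 64040 / 24255.15 = 2.6403

Compression ratio = 2.6403


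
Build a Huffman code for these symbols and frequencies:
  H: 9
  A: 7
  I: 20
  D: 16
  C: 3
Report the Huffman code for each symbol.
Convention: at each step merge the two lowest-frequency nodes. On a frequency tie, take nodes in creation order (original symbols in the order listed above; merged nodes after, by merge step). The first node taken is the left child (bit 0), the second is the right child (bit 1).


Huffman tree construction:
Step 1: Merge C(3) + A(7) = 10
Step 2: Merge H(9) + (C+A)(10) = 19
Step 3: Merge D(16) + (H+(C+A))(19) = 35
Step 4: Merge I(20) + (D+(H+(C+A)))(35) = 55
Read each symbol's code off the tree from the root (left child = 0, right child = 1).

Codes:
  H: 110 (length 3)
  A: 1111 (length 4)
  I: 0 (length 1)
  D: 10 (length 2)
  C: 1110 (length 4)
Average code length: 119/55 = 2.1636 bits/symbol


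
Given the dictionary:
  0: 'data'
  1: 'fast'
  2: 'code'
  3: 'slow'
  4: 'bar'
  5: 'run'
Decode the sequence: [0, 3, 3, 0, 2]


Look up each index in the dictionary:
  0 -> 'data'
  3 -> 'slow'
  3 -> 'slow'
  0 -> 'data'
  2 -> 'code'

Decoded: "data slow slow data code"


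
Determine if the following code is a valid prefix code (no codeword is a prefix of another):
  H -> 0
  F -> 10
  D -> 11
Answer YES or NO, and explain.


Checking each pair (does one codeword prefix another?):
  H='0' vs F='10': no prefix
  H='0' vs D='11': no prefix
  F='10' vs H='0': no prefix
  F='10' vs D='11': no prefix
  D='11' vs H='0': no prefix
  D='11' vs F='10': no prefix
No violation found over all pairs.

YES -- this is a valid prefix code. No codeword is a prefix of any other codeword.


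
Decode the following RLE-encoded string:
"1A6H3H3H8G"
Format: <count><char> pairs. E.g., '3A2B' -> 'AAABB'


Expanding each <count><char> pair:
  1A -> 'A'
  6H -> 'HHHHHH'
  3H -> 'HHH'
  3H -> 'HHH'
  8G -> 'GGGGGGGG'

Decoded = AHHHHHHHHHHHHGGGGGGGG


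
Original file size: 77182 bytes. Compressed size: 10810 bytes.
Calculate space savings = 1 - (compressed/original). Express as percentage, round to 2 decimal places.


ratio = compressed/original = 10810/77182 = 0.140059
savings = 1 - ratio = 1 - 0.140059 = 0.859941
as a percentage: 0.859941 * 100 = 85.99%

Space savings = 1 - 10810/77182 = 85.99%


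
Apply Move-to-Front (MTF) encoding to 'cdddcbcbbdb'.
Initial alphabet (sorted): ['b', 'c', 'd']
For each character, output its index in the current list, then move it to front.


MTF encoding:
'c': index 1 in ['b', 'c', 'd'] -> ['c', 'b', 'd']
'd': index 2 in ['c', 'b', 'd'] -> ['d', 'c', 'b']
'd': index 0 in ['d', 'c', 'b'] -> ['d', 'c', 'b']
'd': index 0 in ['d', 'c', 'b'] -> ['d', 'c', 'b']
'c': index 1 in ['d', 'c', 'b'] -> ['c', 'd', 'b']
'b': index 2 in ['c', 'd', 'b'] -> ['b', 'c', 'd']
'c': index 1 in ['b', 'c', 'd'] -> ['c', 'b', 'd']
'b': index 1 in ['c', 'b', 'd'] -> ['b', 'c', 'd']
'b': index 0 in ['b', 'c', 'd'] -> ['b', 'c', 'd']
'd': index 2 in ['b', 'c', 'd'] -> ['d', 'b', 'c']
'b': index 1 in ['d', 'b', 'c'] -> ['b', 'd', 'c']


Output: [1, 2, 0, 0, 1, 2, 1, 1, 0, 2, 1]


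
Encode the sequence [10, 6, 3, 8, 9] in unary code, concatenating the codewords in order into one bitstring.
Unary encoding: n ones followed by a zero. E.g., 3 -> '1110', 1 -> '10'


Encode each number as n ones followed by a terminating 0:
  10 -> 11111111110 (11 bits)
  6 -> 1111110 (7 bits)
  3 -> 1110 (4 bits)
  8 -> 111111110 (9 bits)
  9 -> 1111111110 (10 bits)
Total length = 11 + 7 + 4 + 9 + 10 = 41 bits.

Unary([10, 6, 3, 8, 9]) = 11111111110111111011101111111101111111110 (41 bits)


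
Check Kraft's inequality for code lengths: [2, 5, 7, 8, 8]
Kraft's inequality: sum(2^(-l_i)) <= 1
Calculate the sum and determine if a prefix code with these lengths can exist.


Sum = 2^(-2) + 2^(-5) + 2^(-7) + 2^(-8) + 2^(-8)
    = 0.25 + 0.03125 + 0.0078125 + 0.00390625 + 0.00390625
    = 76/256 = 0.296875
Since 0.296875 <= 1, Kraft's inequality IS satisfied.
A prefix code with these lengths CAN exist.

Kraft sum = 0.296875. Satisfied.


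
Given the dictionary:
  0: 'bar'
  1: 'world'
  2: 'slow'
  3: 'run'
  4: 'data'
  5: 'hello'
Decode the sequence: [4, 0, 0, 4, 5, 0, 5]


Look up each index in the dictionary:
  4 -> 'data'
  0 -> 'bar'
  0 -> 'bar'
  4 -> 'data'
  5 -> 'hello'
  0 -> 'bar'
  5 -> 'hello'

Decoded: "data bar bar data hello bar hello"


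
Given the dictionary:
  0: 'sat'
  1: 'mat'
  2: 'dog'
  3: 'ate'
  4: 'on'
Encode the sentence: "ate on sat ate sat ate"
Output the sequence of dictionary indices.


Look up each word in the dictionary:
  'ate' -> 3
  'on' -> 4
  'sat' -> 0
  'ate' -> 3
  'sat' -> 0
  'ate' -> 3

Encoded: [3, 4, 0, 3, 0, 3]


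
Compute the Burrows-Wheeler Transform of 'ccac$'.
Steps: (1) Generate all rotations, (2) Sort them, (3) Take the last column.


Rotations (sorted):
  0: $ccac -> last char: c
  1: ac$cc -> last char: c
  2: c$cca -> last char: a
  3: cac$c -> last char: c
  4: ccac$ -> last char: $


BWT = ccac$


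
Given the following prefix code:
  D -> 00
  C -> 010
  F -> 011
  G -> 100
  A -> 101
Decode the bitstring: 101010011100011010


Decoding step by step:
Bits 101 -> A
Bits 010 -> C
Bits 011 -> F
Bits 100 -> G
Bits 011 -> F
Bits 010 -> C


Decoded message: ACFGFC


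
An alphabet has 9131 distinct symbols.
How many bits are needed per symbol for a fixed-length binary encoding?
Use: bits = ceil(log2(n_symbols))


log2(9131) = 13.1566
Bracket: 2^13 = 8192 < 9131 <= 2^14 = 16384
So ceil(log2(9131)) = 14

bits = ceil(log2(9131)) = ceil(13.1566) = 14 bits


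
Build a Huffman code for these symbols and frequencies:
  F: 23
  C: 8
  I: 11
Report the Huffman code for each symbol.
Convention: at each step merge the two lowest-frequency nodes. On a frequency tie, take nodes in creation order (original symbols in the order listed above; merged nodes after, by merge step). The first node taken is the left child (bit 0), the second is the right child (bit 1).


Huffman tree construction:
Step 1: Merge C(8) + I(11) = 19
Step 2: Merge (C+I)(19) + F(23) = 42
Read each symbol's code off the tree from the root (left child = 0, right child = 1).

Codes:
  F: 1 (length 1)
  C: 00 (length 2)
  I: 01 (length 2)
Average code length: 61/42 = 1.4524 bits/symbol


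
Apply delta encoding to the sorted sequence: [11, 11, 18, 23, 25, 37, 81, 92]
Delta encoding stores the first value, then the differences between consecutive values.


First value: 11
Deltas:
  11 - 11 = 0
  18 - 11 = 7
  23 - 18 = 5
  25 - 23 = 2
  37 - 25 = 12
  81 - 37 = 44
  92 - 81 = 11


Delta encoded: [11, 0, 7, 5, 2, 12, 44, 11]


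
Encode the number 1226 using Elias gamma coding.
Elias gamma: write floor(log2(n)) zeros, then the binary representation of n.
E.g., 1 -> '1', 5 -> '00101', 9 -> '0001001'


num_bits = floor(log2(1226)) + 1 = 11
leading_zeros = num_bits - 1 = 10
binary(1226) = 10011001010

Elias gamma(1226) = '0000000000' + '10011001010' = 000000000010011001010 (21 bits)


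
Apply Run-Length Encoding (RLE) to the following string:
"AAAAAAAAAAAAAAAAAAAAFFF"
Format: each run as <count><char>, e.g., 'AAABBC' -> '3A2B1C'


Scanning runs left to right:
  i=0: run of 'A' x 20 -> '20A'
  i=20: run of 'F' x 3 -> '3F'

RLE = 20A3F


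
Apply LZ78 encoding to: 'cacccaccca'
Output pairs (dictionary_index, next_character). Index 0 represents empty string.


LZ78 encoding steps:
Dictionary: {0: ''}
Step 1: w='' (idx 0), next='c' -> output (0, 'c'), add 'c' as idx 1
Step 2: w='' (idx 0), next='a' -> output (0, 'a'), add 'a' as idx 2
Step 3: w='c' (idx 1), next='c' -> output (1, 'c'), add 'cc' as idx 3
Step 4: w='c' (idx 1), next='a' -> output (1, 'a'), add 'ca' as idx 4
Step 5: w='cc' (idx 3), next='c' -> output (3, 'c'), add 'ccc' as idx 5
Step 6: w='a' (idx 2), end of input -> output (2, '')


Encoded: [(0, 'c'), (0, 'a'), (1, 'c'), (1, 'a'), (3, 'c'), (2, '')]


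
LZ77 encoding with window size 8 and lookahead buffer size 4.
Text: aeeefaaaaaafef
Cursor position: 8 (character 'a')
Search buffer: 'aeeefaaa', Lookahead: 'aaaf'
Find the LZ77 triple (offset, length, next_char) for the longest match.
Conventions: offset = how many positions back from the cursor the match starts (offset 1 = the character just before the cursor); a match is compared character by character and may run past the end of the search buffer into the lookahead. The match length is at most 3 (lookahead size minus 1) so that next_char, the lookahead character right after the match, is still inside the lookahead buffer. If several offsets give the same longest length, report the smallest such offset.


Try each offset into the search buffer:
  offset=1 (pos 7, char 'a'): match length 3
  offset=2 (pos 6, char 'a'): match length 3
  offset=3 (pos 5, char 'a'): match length 3
  offset=4 (pos 4, char 'f'): match length 0
  offset=5 (pos 3, char 'e'): match length 0
  offset=6 (pos 2, char 'e'): match length 0
  offset=7 (pos 1, char 'e'): match length 0
  offset=8 (pos 0, char 'a'): match length 1
Longest match has length 3, found at offsets 1, 2, 3; take the smallest, offset 1.
next_char = character at position 8 + 3 = 11 -> 'f'

Best match: offset=1, length=3 (matching 'aaa' starting at position 7)
LZ77 triple: (1, 3, 'f')


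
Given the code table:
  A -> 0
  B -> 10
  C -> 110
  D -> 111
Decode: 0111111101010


Decoding:
0 -> A
111 -> D
111 -> D
10 -> B
10 -> B
10 -> B


Result: ADDBBB


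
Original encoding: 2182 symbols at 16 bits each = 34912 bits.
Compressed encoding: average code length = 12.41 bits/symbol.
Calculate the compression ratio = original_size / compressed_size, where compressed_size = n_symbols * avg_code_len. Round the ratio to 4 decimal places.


original_size = n_symbols * orig_bits = 2182 * 16 = 34912 bits
compressed_size = n_symbols * avg_code_len = 2182 * 12.41 = 27078.62 bits
ratio = original_size / compressed_size = 34912 / 27078.62 = 1.2893

Compression ratio = 1.2893


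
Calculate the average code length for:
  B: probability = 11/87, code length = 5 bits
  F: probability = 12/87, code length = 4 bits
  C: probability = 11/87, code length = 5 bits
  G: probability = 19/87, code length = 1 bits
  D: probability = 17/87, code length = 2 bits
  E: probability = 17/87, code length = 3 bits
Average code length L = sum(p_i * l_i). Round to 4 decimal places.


Weighted contributions p_i * l_i:
  B: (11/87) * 5 = 55/87
  F: (12/87) * 4 = 48/87
  C: (11/87) * 5 = 55/87
  G: (19/87) * 1 = 19/87
  D: (17/87) * 2 = 34/87
  E: (17/87) * 3 = 51/87
Sum = (55 + 48 + 55 + 19 + 34 + 51)/87 = 262/87

L = 262/87 = 3.0115 bits/symbol


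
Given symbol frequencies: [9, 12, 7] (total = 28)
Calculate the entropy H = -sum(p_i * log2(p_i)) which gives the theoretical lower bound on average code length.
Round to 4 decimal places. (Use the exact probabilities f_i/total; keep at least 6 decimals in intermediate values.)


Per-symbol terms -p_i * log2(p_i) with p_i = f_i/28:
  p = 9/28 = 0.321429: log2(p) = -1.637430, -p*log2(p) = 0.526317
  p = 12/28 = 0.428571: log2(p) = -1.222392, -p*log2(p) = 0.523882
  p = 7/28 = 0.250000: log2(p) = -2.000000, -p*log2(p) = 0.500000
H = 0.526317 + 0.523882 + 0.500000 = 1.550199

H = 1.5502 bits/symbol


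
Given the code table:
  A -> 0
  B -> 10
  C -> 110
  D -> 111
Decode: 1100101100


Decoding:
110 -> C
0 -> A
10 -> B
110 -> C
0 -> A


Result: CABCA


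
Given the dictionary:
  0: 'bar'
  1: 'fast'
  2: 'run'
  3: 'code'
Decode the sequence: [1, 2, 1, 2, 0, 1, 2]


Look up each index in the dictionary:
  1 -> 'fast'
  2 -> 'run'
  1 -> 'fast'
  2 -> 'run'
  0 -> 'bar'
  1 -> 'fast'
  2 -> 'run'

Decoded: "fast run fast run bar fast run"


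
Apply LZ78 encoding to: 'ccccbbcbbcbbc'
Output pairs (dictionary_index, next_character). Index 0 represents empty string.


LZ78 encoding steps:
Dictionary: {0: ''}
Step 1: w='' (idx 0), next='c' -> output (0, 'c'), add 'c' as idx 1
Step 2: w='c' (idx 1), next='c' -> output (1, 'c'), add 'cc' as idx 2
Step 3: w='c' (idx 1), next='b' -> output (1, 'b'), add 'cb' as idx 3
Step 4: w='' (idx 0), next='b' -> output (0, 'b'), add 'b' as idx 4
Step 5: w='cb' (idx 3), next='b' -> output (3, 'b'), add 'cbb' as idx 5
Step 6: w='cbb' (idx 5), next='c' -> output (5, 'c'), add 'cbbc' as idx 6


Encoded: [(0, 'c'), (1, 'c'), (1, 'b'), (0, 'b'), (3, 'b'), (5, 'c')]
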